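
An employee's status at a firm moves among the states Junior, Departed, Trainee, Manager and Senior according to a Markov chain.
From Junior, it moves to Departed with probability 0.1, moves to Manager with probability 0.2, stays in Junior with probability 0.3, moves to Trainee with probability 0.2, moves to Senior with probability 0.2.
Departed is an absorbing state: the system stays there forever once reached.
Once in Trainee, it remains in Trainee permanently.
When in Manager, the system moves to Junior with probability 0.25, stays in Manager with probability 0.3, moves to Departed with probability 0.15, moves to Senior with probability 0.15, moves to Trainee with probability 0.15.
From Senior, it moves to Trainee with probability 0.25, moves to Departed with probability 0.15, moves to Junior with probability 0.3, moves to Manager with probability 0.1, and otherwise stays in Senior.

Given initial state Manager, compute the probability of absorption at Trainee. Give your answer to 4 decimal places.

Let h(s) be the probability of absorption at Trainee starting from transient state s. Then h(Trainee) = 1 and h(Departed) = 0. By first-step analysis:
h(Junior) = 0.3·h(Junior) + 0.1·0 + 0.2·1 + 0.2·h(Manager) + 0.2·h(Senior)
h(Manager) = 0.25·h(Junior) + 0.15·0 + 0.15·1 + 0.3·h(Manager) + 0.15·h(Senior)
h(Senior) = 0.3·h(Junior) + 0.15·0 + 0.25·1 + 0.1·h(Manager) + 0.2·h(Senior)
Solving: h(Junior) = 0.6252, h(Manager) = 0.5701, h(Senior) = 0.6182.
Starting from Manager, the probability is 0.5701.

0.5701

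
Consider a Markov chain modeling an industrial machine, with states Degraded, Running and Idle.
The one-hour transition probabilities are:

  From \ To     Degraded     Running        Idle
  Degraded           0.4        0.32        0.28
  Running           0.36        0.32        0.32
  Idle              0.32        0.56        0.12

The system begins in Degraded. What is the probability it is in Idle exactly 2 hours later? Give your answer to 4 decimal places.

Sum over the intermediate state after 1 hour:
P = P(Degraded→Degraded)·P(Degraded→Idle) + P(Degraded→Running)·P(Running→Idle) + P(Degraded→Idle)·P(Idle→Idle)
  = 0.4×0.28 + 0.32×0.32 + 0.28×0.12
  = 0.1120 + 0.1024 + 0.0336 = 0.2480

0.2480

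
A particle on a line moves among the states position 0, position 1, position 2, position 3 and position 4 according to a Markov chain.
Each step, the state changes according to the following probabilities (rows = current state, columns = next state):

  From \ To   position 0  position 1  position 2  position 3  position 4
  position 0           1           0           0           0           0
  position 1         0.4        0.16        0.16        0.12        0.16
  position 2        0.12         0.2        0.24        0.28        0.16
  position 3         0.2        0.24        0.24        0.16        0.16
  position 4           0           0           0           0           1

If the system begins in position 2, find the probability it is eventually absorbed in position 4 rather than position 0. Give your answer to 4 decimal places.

Let h(s) be the probability of absorption at position 4 starting from transient state s. Then h(position 4) = 1 and h(position 0) = 0. By first-step analysis:
h(position 1) = 0.4·0 + 0.16·h(position 1) + 0.16·h(position 2) + 0.12·h(position 3) + 0.16·1
h(position 2) = 0.12·0 + 0.2·h(position 1) + 0.24·h(position 2) + 0.28·h(position 3) + 0.16·1
h(position 3) = 0.2·0 + 0.24·h(position 1) + 0.24·h(position 2) + 0.16·h(position 3) + 0.16·1
Solving: h(position 1) = 0.3360, h(position 2) = 0.4521, h(position 3) = 0.4156.
Starting from position 2, the probability is 0.4521.

0.4521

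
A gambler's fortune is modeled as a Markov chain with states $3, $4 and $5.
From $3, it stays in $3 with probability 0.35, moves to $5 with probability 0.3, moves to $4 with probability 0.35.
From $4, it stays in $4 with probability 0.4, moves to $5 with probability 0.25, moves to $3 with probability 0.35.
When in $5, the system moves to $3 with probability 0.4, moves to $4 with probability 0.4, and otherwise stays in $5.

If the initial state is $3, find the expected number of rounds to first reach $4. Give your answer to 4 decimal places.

2.7500

Let t(s) be the expected number of rounds to first reach $4 from state s, with t($4) = 0. Conditioning on the first round:
t($3) = 1 + 0.35·t($3) + 0.3·t($5)
t($5) = 1 + 0.4·t($3) + 0.2·t($5)
Solving: t($3) = 2.7500, t($5) = 2.6250.
Expected rounds from $3 to $4: 2.7500.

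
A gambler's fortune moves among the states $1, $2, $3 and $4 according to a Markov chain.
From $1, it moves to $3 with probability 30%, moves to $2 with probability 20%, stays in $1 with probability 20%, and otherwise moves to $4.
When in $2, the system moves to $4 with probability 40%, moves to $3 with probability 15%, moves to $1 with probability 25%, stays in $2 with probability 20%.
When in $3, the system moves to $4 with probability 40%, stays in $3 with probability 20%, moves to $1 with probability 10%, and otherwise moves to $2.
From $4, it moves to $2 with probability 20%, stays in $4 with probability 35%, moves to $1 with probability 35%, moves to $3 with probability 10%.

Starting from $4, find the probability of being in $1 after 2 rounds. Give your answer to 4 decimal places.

0.2525

Propagate the distribution vector 2 rounds from $4.
After 0 rounds: (0.0000, 0.0000, 0.0000, 1.0000)
After 1 round: (0.3500, 0.2000, 0.1000, 0.3500)
After 2 rounds: (0.2525, 0.2100, 0.1900, 0.3475)
P(in $1 after 2 rounds) = 0.2525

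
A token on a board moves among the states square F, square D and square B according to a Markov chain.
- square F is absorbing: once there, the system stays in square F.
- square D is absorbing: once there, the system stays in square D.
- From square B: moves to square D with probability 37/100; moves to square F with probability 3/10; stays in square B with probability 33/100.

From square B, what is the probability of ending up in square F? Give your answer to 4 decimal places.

Let h(s) be the probability of absorption at square F starting from transient state s. Then h(square F) = 1 and h(square D) = 0. By first-step analysis:
h(square B) = 0.3·1 + 0.37·0 + 0.33·h(square B)
Solving: h(square B) = 0.4478.
Starting from square B, the probability is 0.4478.

0.4478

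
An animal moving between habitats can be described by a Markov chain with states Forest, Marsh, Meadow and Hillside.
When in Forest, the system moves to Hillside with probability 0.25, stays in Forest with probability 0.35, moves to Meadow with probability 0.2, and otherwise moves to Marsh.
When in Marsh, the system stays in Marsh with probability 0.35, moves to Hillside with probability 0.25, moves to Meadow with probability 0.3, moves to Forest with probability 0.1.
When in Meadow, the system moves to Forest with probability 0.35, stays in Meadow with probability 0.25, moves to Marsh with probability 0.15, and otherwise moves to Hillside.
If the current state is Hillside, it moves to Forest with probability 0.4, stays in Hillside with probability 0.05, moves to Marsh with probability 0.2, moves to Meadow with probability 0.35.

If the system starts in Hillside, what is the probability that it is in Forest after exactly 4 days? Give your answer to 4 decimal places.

Propagate the distribution vector 4 days from Hillside.
After 0 days: (0.0000, 0.0000, 0.0000, 1.0000)
After 1 day: (0.4000, 0.2000, 0.3500, 0.0500)
After 2 days: (0.3025, 0.2125, 0.2450, 0.2400)
After 3 days: (0.3089, 0.2196, 0.2695, 0.2020)
After 4 days: (0.3052, 0.2195, 0.2657, 0.2096)
P(in Forest after 4 days) = 0.3052

0.3052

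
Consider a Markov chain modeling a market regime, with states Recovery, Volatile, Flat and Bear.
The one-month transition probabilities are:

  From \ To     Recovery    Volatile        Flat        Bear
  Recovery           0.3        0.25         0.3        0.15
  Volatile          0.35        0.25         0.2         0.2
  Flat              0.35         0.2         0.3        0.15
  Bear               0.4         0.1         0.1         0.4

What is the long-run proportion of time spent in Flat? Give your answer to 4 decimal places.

0.2366

Let the stationary distribution be π with π = πP and π_1 + π_2 + π_3 + π_4 = 1.
π_1 = 0.3·π_1 + 0.35·π_2 + 0.35·π_3 + 0.4·π_4
π_2 = 0.25·π_1 + 0.25·π_2 + 0.2·π_3 + 0.1·π_4
π_3 = 0.3·π_1 + 0.2·π_2 + 0.3·π_3 + 0.1·π_4
Solving with the normalization constraint gives π = (0.3435, 0.2061, 0.2366, 0.2137).
So the stationary probability of Flat is 0.2366.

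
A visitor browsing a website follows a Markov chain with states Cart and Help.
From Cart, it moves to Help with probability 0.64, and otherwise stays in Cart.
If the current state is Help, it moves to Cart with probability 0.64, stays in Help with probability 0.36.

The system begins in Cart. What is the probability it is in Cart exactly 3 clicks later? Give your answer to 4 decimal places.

Propagate the distribution vector 3 clicks from Cart.
After 0 clicks: (1.0000, 0.0000)
After 1 click: (0.3600, 0.6400)
After 2 clicks: (0.5392, 0.4608)
After 3 clicks: (0.4890, 0.5110)
P(in Cart after 3 clicks) = 0.4890

0.4890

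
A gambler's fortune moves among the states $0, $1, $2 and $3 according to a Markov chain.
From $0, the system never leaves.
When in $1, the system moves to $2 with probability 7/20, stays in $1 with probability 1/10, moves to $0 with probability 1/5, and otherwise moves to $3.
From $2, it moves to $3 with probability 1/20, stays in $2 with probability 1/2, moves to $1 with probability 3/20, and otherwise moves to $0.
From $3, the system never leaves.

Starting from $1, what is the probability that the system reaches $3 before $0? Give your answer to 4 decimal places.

0.4843

Let h(s) be the probability of absorption at $3 starting from transient state s. Then h($3) = 1 and h($0) = 0. By first-step analysis:
h($1) = 0.2·0 + 0.1·h($1) + 0.35·h($2) + 0.35·1
h($2) = 0.3·0 + 0.15·h($1) + 0.5·h($2) + 0.05·1
Solving: h($1) = 0.4843, h($2) = 0.2453.
Starting from $1, the probability is 0.4843.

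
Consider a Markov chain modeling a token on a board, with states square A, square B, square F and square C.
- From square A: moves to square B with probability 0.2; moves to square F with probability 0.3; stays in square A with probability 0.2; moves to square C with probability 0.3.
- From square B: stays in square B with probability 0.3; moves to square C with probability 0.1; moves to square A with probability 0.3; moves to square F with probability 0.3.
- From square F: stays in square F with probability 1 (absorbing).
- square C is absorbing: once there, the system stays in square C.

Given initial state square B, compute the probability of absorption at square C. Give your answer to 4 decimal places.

Let h(s) be the probability of absorption at square C starting from transient state s. Then h(square C) = 1 and h(square F) = 0. By first-step analysis:
h(square A) = 0.2·h(square A) + 0.2·h(square B) + 0.3·0 + 0.3·1
h(square B) = 0.3·h(square A) + 0.3·h(square B) + 0.3·0 + 0.1·1
Solving: h(square A) = 0.4600, h(square B) = 0.3400.
Starting from square B, the probability is 0.3400.

0.3400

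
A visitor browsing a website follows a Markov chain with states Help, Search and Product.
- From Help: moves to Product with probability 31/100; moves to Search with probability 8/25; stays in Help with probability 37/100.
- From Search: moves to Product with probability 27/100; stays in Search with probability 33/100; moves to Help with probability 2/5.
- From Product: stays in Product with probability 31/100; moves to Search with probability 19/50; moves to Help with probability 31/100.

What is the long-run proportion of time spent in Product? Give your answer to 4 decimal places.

Let the stationary distribution be π with π = πP and π_1 + π_2 + π_3 = 1.
π_1 = 0.37·π_1 + 0.4·π_2 + 0.31·π_3
π_2 = 0.32·π_1 + 0.33·π_2 + 0.38·π_3
Solving with the normalization constraint gives π = (0.3625, 0.3412, 0.2964).
So the stationary probability of Product is 0.2964.

0.2964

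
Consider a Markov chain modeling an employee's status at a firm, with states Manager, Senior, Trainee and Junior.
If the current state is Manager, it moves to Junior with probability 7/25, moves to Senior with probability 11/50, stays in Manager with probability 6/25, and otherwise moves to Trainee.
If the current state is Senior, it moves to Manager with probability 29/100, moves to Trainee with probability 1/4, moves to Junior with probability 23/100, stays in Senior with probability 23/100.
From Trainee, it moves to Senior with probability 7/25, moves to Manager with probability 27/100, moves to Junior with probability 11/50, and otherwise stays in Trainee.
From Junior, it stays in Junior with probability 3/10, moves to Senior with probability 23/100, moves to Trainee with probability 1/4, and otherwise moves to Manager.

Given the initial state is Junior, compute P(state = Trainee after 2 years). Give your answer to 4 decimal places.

Propagate the distribution vector 2 years from Junior.
After 0 years: (0.0000, 0.0000, 0.0000, 1.0000)
After 1 year: (0.2200, 0.2300, 0.2500, 0.3000)
After 2 years: (0.2530, 0.2403, 0.2472, 0.2595)
P(in Trainee after 2 years) = 0.2472

0.2472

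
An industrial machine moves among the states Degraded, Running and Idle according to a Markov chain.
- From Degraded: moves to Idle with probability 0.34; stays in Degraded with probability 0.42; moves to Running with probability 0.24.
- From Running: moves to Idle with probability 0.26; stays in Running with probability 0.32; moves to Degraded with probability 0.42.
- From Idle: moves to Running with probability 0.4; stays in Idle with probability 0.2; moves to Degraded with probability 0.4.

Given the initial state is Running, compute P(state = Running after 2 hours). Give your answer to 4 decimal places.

0.3072

Sum over the intermediate state after 1 hour:
P = P(Running→Degraded)·P(Degraded→Running) + P(Running→Running)·P(Running→Running) + P(Running→Idle)·P(Idle→Running)
  = 0.42×0.24 + 0.32×0.32 + 0.26×0.4
  = 0.1008 + 0.1024 + 0.1040 = 0.3072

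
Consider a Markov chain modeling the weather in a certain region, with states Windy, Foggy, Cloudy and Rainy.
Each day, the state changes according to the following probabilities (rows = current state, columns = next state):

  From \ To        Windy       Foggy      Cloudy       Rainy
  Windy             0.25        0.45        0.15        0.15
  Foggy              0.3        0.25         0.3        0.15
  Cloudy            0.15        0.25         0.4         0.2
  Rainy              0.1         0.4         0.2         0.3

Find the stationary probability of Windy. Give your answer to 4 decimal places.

Let the stationary distribution be π with π = πP and π_1 + π_2 + π_3 + π_4 = 1.
π_1 = 0.25·π_1 + 0.3·π_2 + 0.15·π_3 + 0.1·π_4
π_2 = 0.45·π_1 + 0.25·π_2 + 0.25·π_3 + 0.4·π_4
π_3 = 0.15·π_1 + 0.3·π_2 + 0.4·π_3 + 0.2·π_4
Solving with the normalization constraint gives π = (0.2094, 0.3208, 0.2770, 0.1928).
So the stationary probability of Windy is 0.2094.

0.2094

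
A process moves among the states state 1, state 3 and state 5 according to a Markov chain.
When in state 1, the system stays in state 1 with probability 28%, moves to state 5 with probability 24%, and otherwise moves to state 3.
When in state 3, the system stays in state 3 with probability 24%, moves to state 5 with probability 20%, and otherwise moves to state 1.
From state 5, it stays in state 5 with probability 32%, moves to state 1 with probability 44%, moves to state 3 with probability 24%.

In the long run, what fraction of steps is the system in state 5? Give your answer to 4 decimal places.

Let the stationary distribution be π with π = πP and π_1 + π_2 + π_3 = 1.
π_1 = 0.28·π_1 + 0.56·π_2 + 0.44·π_3
π_2 = 0.48·π_1 + 0.24·π_2 + 0.24·π_3
Solving with the normalization constraint gives π = (0.4144, 0.3395, 0.2461).
So the stationary probability of state 5 is 0.2461.

0.2461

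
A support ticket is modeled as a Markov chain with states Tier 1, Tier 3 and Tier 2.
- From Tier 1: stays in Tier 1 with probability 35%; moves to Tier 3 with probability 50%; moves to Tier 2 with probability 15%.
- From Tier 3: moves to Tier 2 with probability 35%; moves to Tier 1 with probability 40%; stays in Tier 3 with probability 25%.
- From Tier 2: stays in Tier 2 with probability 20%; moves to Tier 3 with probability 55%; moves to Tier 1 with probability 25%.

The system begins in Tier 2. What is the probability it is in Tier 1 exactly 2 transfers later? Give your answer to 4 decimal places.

Sum over the intermediate state after 1 transfer:
P = P(Tier 2→Tier 1)·P(Tier 1→Tier 1) + P(Tier 2→Tier 3)·P(Tier 3→Tier 1) + P(Tier 2→Tier 2)·P(Tier 2→Tier 1)
  = 0.25×0.35 + 0.55×0.4 + 0.2×0.25
  = 0.0875 + 0.2200 + 0.0500 = 0.3575

0.3575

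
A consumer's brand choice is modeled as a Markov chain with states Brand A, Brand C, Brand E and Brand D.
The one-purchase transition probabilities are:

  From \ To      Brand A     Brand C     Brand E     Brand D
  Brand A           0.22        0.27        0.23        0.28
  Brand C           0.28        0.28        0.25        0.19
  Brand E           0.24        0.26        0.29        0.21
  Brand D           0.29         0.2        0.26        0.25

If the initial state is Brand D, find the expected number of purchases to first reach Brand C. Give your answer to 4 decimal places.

4.2786

Let t(s) be the expected number of purchases to first reach Brand C from state s, with t(Brand C) = 0. Conditioning on the first purchase:
t(Brand A) = 1 + 0.22·t(Brand A) + 0.23·t(Brand E) + 0.28·t(Brand D)
t(Brand E) = 1 + 0.24·t(Brand A) + 0.29·t(Brand E) + 0.21·t(Brand D)
t(Brand D) = 1 + 0.29·t(Brand A) + 0.26·t(Brand E) + 0.25·t(Brand D)
Solving: t(Brand A) = 4.0057, t(Brand E) = 4.0280, t(Brand D) = 4.2786.
Expected purchases from Brand D to Brand C: 4.2786.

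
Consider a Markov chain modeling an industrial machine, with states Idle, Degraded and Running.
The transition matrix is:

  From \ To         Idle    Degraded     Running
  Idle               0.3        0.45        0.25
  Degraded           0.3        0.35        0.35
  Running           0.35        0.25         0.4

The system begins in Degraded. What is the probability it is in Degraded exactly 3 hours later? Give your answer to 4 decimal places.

Propagate the distribution vector 3 hours from Degraded.
After 0 hours: (0.0000, 1.0000, 0.0000)
After 1 hour: (0.3000, 0.3500, 0.3500)
After 2 hours: (0.3175, 0.3450, 0.3375)
After 3 hours: (0.3169, 0.3480, 0.3351)
P(in Degraded after 3 hours) = 0.3480

0.3480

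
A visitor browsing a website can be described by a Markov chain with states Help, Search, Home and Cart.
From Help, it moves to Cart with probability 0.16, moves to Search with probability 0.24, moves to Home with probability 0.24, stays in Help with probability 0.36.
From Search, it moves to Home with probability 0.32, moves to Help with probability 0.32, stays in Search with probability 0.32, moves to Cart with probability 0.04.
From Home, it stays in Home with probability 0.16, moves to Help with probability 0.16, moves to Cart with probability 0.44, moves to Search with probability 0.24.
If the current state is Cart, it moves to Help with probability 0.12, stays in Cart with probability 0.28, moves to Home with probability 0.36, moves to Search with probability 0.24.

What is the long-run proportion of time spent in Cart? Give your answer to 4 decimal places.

Let the stationary distribution be π with π = πP and π_1 + π_2 + π_3 + π_4 = 1.
π_1 = 0.36·π_1 + 0.32·π_2 + 0.16·π_3 + 0.12·π_4
π_2 = 0.24·π_1 + 0.32·π_2 + 0.24·π_3 + 0.24·π_4
π_3 = 0.24·π_1 + 0.32·π_2 + 0.16·π_3 + 0.36·π_4
Solving with the normalization constraint gives π = (0.2406, 0.2609, 0.2672, 0.2313).
So the stationary probability of Cart is 0.2313.

0.2313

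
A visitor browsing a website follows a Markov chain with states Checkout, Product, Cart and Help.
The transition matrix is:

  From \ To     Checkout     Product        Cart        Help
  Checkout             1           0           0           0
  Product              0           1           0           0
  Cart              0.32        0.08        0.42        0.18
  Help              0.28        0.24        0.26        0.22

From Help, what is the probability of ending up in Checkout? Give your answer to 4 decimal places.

Let h(s) be the probability of absorption at Checkout starting from transient state s. Then h(Checkout) = 1 and h(Product) = 0. By first-step analysis:
h(Cart) = 0.32·1 + 0.08·0 + 0.42·h(Cart) + 0.18·h(Help)
h(Help) = 0.28·1 + 0.24·0 + 0.26·h(Cart) + 0.22·h(Help)
Solving: h(Cart) = 0.7396, h(Help) = 0.6055.
Starting from Help, the probability is 0.6055.

0.6055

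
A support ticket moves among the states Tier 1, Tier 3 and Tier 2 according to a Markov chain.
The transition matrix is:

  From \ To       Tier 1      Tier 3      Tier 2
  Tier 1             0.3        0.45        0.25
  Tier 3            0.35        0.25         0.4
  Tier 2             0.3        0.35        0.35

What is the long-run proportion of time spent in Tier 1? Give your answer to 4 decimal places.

0.3174

Let the stationary distribution be π with π = πP and π_1 + π_2 + π_3 = 1.
π_1 = 0.3·π_1 + 0.35·π_2 + 0.3·π_3
π_2 = 0.45·π_1 + 0.25·π_2 + 0.35·π_3
Solving with the normalization constraint gives π = (0.3174, 0.3470, 0.3356).
So the stationary probability of Tier 1 is 0.3174.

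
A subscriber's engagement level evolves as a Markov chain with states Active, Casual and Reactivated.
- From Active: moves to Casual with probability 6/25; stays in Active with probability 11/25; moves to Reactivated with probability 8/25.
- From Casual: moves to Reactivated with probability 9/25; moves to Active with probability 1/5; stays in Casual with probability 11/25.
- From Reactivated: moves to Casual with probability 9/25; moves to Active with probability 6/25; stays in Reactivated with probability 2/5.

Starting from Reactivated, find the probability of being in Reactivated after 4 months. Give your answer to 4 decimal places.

Propagate the distribution vector 4 months from Reactivated.
After 0 months: (0.0000, 0.0000, 1.0000)
After 1 month: (0.2400, 0.3600, 0.4000)
After 2 months: (0.2736, 0.3600, 0.3664)
After 3 months: (0.2803, 0.3560, 0.3637)
After 4 months: (0.2818, 0.3548, 0.3633)
P(in Reactivated after 4 months) = 0.3633

0.3633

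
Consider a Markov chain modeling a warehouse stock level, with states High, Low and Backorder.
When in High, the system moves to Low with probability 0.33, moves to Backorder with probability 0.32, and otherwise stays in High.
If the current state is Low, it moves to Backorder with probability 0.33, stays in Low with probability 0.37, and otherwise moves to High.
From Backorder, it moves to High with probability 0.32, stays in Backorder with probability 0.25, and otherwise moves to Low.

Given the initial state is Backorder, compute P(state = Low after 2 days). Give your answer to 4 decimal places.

Sum over the intermediate state after 1 day:
P = P(Backorder→High)·P(High→Low) + P(Backorder→Low)·P(Low→Low) + P(Backorder→Backorder)·P(Backorder→Low)
  = 0.32×0.33 + 0.43×0.37 + 0.25×0.43
  = 0.1056 + 0.1591 + 0.1075 = 0.3722

0.3722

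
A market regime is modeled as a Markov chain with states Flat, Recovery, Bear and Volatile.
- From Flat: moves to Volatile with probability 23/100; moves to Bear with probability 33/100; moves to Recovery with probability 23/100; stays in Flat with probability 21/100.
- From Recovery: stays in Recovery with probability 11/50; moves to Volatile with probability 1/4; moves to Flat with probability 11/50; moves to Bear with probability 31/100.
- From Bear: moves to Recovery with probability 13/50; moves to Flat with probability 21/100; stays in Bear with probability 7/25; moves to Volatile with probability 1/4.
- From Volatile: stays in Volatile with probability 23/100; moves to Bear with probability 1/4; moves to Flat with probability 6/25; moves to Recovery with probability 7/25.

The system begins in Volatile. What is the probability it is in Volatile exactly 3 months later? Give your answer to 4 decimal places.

Propagate the distribution vector 3 months from Volatile.
After 0 months: (0.0000, 0.0000, 0.0000, 1.0000)
After 1 month: (0.2400, 0.2800, 0.2500, 0.2300)
After 2 months: (0.2197, 0.2462, 0.2935, 0.2406)
After 3 months: (0.2197, 0.2484, 0.2912, 0.2408)
P(in Volatile after 3 months) = 0.2408

0.2408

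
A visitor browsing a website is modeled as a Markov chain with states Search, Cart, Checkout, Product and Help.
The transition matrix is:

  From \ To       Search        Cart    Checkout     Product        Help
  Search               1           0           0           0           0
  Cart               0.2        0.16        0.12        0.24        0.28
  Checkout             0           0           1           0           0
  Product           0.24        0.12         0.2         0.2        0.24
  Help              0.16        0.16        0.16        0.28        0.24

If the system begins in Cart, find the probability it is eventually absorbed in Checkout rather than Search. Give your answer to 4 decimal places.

Let h(s) be the probability of absorption at Checkout starting from transient state s. Then h(Checkout) = 1 and h(Search) = 0. By first-step analysis:
h(Cart) = 0.2·0 + 0.16·h(Cart) + 0.12·1 + 0.24·h(Product) + 0.28·h(Help)
h(Product) = 0.24·0 + 0.12·h(Cart) + 0.2·1 + 0.2·h(Product) + 0.24·h(Help)
h(Help) = 0.16·0 + 0.16·h(Cart) + 0.16·1 + 0.28·h(Product) + 0.24·h(Help)
Solving: h(Cart) = 0.4290, h(Product) = 0.4549, h(Help) = 0.4684.
Starting from Cart, the probability is 0.4290.

0.4290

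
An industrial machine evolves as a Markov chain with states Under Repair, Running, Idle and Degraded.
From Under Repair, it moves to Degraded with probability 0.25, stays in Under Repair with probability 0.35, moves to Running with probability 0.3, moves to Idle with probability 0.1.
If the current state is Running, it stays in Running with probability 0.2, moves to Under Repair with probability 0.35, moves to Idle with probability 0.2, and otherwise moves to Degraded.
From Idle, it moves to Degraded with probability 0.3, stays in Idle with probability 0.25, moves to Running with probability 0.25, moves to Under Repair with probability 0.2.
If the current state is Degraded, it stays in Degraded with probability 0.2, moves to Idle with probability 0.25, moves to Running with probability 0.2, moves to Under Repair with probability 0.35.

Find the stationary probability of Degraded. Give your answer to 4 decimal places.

Let the stationary distribution be π with π = πP and π_1 + π_2 + π_3 + π_4 = 1.
π_1 = 0.35·π_1 + 0.35·π_2 + 0.2·π_3 + 0.35·π_4
π_2 = 0.3·π_1 + 0.2·π_2 + 0.25·π_3 + 0.2·π_4
π_3 = 0.1·π_1 + 0.2·π_2 + 0.25·π_3 + 0.25·π_4
Solving with the normalization constraint gives π = (0.3215, 0.2416, 0.1897, 0.2471).
So the stationary probability of Degraded is 0.2471.

0.2471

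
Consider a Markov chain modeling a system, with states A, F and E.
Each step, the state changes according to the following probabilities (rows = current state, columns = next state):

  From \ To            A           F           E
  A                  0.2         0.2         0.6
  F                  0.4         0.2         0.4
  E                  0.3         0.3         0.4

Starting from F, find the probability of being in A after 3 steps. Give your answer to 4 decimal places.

0.2960

Propagate the distribution vector 3 steps from F.
After 0 steps: (0.0000, 1.0000, 0.0000)
After 1 step: (0.4000, 0.2000, 0.4000)
After 2 steps: (0.2800, 0.2400, 0.4800)
After 3 steps: (0.2960, 0.2480, 0.4560)
P(in A after 3 steps) = 0.2960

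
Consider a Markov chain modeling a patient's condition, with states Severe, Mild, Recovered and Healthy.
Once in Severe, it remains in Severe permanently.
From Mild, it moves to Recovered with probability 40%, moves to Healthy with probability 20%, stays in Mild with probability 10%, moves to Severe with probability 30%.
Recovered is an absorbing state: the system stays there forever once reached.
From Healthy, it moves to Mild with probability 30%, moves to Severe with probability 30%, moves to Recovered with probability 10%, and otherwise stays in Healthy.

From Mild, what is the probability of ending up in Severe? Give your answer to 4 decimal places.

0.4737

Let h(s) be the probability of absorption at Severe starting from transient state s. Then h(Severe) = 1 and h(Recovered) = 0. By first-step analysis:
h(Mild) = 0.3·1 + 0.1·h(Mild) + 0.4·0 + 0.2·h(Healthy)
h(Healthy) = 0.3·1 + 0.3·h(Mild) + 0.1·0 + 0.3·h(Healthy)
Solving: h(Mild) = 0.4737, h(Healthy) = 0.6316.
Starting from Mild, the probability is 0.4737.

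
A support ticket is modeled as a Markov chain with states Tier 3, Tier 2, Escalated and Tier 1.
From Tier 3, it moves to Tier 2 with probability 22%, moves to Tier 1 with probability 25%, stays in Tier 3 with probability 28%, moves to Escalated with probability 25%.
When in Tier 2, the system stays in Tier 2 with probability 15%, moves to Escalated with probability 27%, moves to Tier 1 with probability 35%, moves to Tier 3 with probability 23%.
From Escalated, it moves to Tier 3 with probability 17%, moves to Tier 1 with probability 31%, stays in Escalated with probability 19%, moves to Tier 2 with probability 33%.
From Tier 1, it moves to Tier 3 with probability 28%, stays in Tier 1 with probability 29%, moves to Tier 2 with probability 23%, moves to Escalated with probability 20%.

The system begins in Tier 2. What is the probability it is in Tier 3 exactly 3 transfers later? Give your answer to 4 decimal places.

Propagate the distribution vector 3 transfers from Tier 2.
After 0 transfers: (0.0000, 1.0000, 0.0000, 0.0000)
After 1 transfer: (0.2300, 0.1500, 0.2700, 0.3500)
After 2 transfers: (0.2428, 0.2427, 0.2193, 0.2952)
After 3 transfers: (0.2437, 0.2301, 0.2269, 0.2992)
P(in Tier 3 after 3 transfers) = 0.2437

0.2437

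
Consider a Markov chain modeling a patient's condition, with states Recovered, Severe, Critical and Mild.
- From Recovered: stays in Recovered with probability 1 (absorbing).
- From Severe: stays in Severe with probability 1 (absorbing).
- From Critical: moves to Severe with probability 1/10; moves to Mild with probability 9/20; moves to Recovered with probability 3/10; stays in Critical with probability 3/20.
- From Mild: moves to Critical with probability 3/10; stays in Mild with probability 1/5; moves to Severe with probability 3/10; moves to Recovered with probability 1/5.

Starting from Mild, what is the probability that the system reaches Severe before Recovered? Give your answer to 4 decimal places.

0.5229

Let h(s) be the probability of absorption at Severe starting from transient state s. Then h(Severe) = 1 and h(Recovered) = 0. By first-step analysis:
h(Critical) = 0.3·0 + 0.1·1 + 0.15·h(Critical) + 0.45·h(Mild)
h(Mild) = 0.2·0 + 0.3·1 + 0.3·h(Critical) + 0.2·h(Mild)
Solving: h(Critical) = 0.3945, h(Mild) = 0.5229.
Starting from Mild, the probability is 0.5229.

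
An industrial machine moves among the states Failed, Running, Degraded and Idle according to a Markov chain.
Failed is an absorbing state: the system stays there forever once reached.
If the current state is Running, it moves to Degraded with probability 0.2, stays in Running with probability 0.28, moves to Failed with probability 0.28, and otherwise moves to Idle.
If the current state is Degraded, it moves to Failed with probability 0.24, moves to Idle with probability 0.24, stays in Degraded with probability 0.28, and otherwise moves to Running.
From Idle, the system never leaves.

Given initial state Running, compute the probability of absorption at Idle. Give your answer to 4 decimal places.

Let h(s) be the probability of absorption at Idle starting from transient state s. Then h(Idle) = 1 and h(Failed) = 0. By first-step analysis:
h(Running) = 0.28·0 + 0.28·h(Running) + 0.2·h(Degraded) + 0.24·1
h(Degraded) = 0.24·0 + 0.24·h(Running) + 0.28·h(Degraded) + 0.24·1
Solving: h(Running) = 0.4694, h(Degraded) = 0.4898.
Starting from Running, the probability is 0.4694.

0.4694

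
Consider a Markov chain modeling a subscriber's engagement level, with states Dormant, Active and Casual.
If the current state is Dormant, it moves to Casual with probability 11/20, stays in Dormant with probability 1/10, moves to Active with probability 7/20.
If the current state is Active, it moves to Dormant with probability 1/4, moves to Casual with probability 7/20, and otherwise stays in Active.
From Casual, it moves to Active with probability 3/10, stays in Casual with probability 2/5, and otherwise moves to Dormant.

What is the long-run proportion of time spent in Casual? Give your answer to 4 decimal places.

Let the stationary distribution be π with π = πP and π_1 + π_2 + π_3 = 1.
π_1 = 0.1·π_1 + 0.25·π_2 + 0.3·π_3
π_2 = 0.35·π_1 + 0.4·π_2 + 0.3·π_3
Solving with the normalization constraint gives π = (0.2356, 0.3464, 0.4180).
So the stationary probability of Casual is 0.4180.

0.4180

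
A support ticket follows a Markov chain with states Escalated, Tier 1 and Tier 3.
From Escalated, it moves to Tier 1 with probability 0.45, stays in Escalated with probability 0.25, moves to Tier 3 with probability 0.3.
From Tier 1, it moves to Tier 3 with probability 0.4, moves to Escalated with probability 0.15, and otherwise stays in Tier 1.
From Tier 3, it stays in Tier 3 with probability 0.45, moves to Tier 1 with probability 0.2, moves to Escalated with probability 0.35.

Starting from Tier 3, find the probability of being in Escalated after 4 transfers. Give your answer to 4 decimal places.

Propagate the distribution vector 4 transfers from Tier 3.
After 0 transfers: (0.0000, 0.0000, 1.0000)
After 1 transfer: (0.3500, 0.2000, 0.4500)
After 2 transfers: (0.2750, 0.3375, 0.3875)
After 3 transfers: (0.2550, 0.3531, 0.3919)
After 4 transfers: (0.2539, 0.3520, 0.3941)
P(in Escalated after 4 transfers) = 0.2539

0.2539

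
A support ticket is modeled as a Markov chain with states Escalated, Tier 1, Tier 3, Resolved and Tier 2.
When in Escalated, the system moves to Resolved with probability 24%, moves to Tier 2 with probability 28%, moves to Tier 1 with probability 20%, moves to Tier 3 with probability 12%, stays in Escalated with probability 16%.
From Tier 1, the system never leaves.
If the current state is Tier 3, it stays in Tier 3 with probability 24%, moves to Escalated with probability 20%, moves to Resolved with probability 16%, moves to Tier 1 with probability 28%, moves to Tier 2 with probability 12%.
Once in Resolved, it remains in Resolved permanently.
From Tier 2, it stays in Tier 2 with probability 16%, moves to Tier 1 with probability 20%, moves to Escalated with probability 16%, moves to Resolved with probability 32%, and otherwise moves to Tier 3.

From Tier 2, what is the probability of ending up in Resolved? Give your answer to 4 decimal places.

Let h(s) be the probability of absorption at Resolved starting from transient state s. Then h(Resolved) = 1 and h(Tier 1) = 0. By first-step analysis:
h(Escalated) = 0.16·h(Escalated) + 0.2·0 + 0.12·h(Tier 3) + 0.24·1 + 0.28·h(Tier 2)
h(Tier 3) = 0.2·h(Escalated) + 0.28·0 + 0.24·h(Tier 3) + 0.16·1 + 0.12·h(Tier 2)
h(Tier 2) = 0.16·h(Escalated) + 0.2·0 + 0.16·h(Tier 3) + 0.32·1 + 0.16·h(Tier 2)
Solving: h(Escalated) = 0.5380, h(Tier 3) = 0.4417, h(Tier 2) = 0.5676.
Starting from Tier 2, the probability is 0.5676.

0.5676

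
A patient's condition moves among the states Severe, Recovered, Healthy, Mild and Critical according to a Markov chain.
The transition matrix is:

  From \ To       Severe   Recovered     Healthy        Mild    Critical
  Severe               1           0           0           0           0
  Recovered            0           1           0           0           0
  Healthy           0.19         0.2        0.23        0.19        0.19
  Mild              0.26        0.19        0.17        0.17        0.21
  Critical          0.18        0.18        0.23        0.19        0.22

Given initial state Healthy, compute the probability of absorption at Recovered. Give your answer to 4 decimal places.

Let h(s) be the probability of absorption at Recovered starting from transient state s. Then h(Recovered) = 1 and h(Severe) = 0. By first-step analysis:
h(Healthy) = 0.19·0 + 0.2·1 + 0.23·h(Healthy) + 0.19·h(Mild) + 0.19·h(Critical)
h(Mild) = 0.26·0 + 0.19·1 + 0.17·h(Healthy) + 0.17·h(Mild) + 0.21·h(Critical)
h(Critical) = 0.18·0 + 0.18·1 + 0.23·h(Healthy) + 0.19·h(Mild) + 0.22·h(Critical)
Solving: h(Healthy) = 0.4913, h(Mild) = 0.4525, h(Critical) = 0.4858.
Starting from Healthy, the probability is 0.4913.

0.4913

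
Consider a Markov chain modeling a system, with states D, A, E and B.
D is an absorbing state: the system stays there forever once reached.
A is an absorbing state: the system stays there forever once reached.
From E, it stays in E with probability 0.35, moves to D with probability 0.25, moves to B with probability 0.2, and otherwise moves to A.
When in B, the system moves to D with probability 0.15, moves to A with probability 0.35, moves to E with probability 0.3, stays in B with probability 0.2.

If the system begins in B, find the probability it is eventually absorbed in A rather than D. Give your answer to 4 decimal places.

Let h(s) be the probability of absorption at A starting from transient state s. Then h(A) = 1 and h(D) = 0. By first-step analysis:
h(E) = 0.25·0 + 0.2·1 + 0.35·h(E) + 0.2·h(B)
h(B) = 0.15·0 + 0.35·1 + 0.3·h(E) + 0.2·h(B)
Solving: h(E) = 0.5000, h(B) = 0.6250.
Starting from B, the probability is 0.6250.

0.6250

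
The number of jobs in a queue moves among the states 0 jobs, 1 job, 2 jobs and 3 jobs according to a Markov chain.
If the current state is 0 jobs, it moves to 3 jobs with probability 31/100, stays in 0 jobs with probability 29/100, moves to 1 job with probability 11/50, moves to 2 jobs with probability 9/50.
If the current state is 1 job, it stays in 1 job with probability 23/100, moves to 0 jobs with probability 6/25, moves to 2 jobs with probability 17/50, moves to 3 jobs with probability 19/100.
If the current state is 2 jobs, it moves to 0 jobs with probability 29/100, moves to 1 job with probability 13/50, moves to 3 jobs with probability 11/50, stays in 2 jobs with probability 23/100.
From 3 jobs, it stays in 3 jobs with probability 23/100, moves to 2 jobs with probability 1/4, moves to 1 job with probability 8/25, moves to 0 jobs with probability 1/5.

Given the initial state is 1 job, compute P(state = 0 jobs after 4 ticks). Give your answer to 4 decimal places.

Propagate the distribution vector 4 ticks from 1 job.
After 0 ticks: (0.0000, 1.0000, 0.0000, 0.0000)
After 1 tick: (0.2400, 0.2300, 0.3400, 0.1900)
After 2 ticks: (0.2614, 0.2549, 0.2471, 0.2366)
After 3 ticks: (0.2560, 0.2561, 0.2497, 0.2382)
After 4 ticks: (0.2558, 0.2564, 0.2501, 0.2377)
P(in 0 jobs after 4 ticks) = 0.2558

0.2558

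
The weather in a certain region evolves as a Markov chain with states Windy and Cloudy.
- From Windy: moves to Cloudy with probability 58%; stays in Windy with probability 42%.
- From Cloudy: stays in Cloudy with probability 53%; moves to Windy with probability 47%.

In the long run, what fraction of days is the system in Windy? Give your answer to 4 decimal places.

Let the stationary distribution be π with π = πP and π_1 + π_2 = 1.
π_1 = 0.42·π_1 + 0.47·π_2
Solving with the normalization constraint gives π = (0.4476, 0.5524).
So the stationary probability of Windy is 0.4476.

0.4476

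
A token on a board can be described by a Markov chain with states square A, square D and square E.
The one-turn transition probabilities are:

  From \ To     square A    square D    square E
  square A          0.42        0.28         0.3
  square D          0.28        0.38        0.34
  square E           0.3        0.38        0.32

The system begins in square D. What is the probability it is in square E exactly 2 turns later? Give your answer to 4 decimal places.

0.3220

Sum over the intermediate state after 1 turn:
P = P(square D→square A)·P(square A→square E) + P(square D→square D)·P(square D→square E) + P(square D→square E)·P(square E→square E)
  = 0.28×0.3 + 0.38×0.34 + 0.34×0.32
  = 0.0840 + 0.1292 + 0.1088 = 0.3220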